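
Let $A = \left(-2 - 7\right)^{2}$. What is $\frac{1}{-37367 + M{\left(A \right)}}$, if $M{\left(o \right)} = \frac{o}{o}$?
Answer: $- \frac{1}{37366} \approx -2.6762 \cdot 10^{-5}$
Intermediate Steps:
$A = 81$ ($A = \left(-9\right)^{2} = 81$)
$M{\left(o \right)} = 1$
$\frac{1}{-37367 + M{\left(A \right)}} = \frac{1}{-37367 + 1} = \frac{1}{-37366} = - \frac{1}{37366}$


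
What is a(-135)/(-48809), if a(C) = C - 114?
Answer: 249/48809 ≈ 0.0051015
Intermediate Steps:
a(C) = -114 + C
a(-135)/(-48809) = (-114 - 135)/(-48809) = -249*(-1/48809) = 249/48809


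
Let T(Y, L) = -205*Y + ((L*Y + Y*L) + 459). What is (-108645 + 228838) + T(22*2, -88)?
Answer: 103888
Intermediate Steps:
T(Y, L) = 459 - 205*Y + 2*L*Y (T(Y, L) = -205*Y + ((L*Y + L*Y) + 459) = -205*Y + (2*L*Y + 459) = -205*Y + (459 + 2*L*Y) = 459 - 205*Y + 2*L*Y)
(-108645 + 228838) + T(22*2, -88) = (-108645 + 228838) + (459 - 4510*2 + 2*(-88)*(22*2)) = 120193 + (459 - 205*44 + 2*(-88)*44) = 120193 + (459 - 9020 - 7744) = 120193 - 16305 = 103888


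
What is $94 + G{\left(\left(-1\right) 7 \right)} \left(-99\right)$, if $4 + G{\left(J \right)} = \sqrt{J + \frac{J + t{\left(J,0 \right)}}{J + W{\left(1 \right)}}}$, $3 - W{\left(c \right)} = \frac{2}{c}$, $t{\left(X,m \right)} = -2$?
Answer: $490 - \frac{99 i \sqrt{22}}{2} \approx 490.0 - 232.18 i$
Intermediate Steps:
$W{\left(c \right)} = 3 - \frac{2}{c}$
$G{\left(J \right)} = -4 + \sqrt{J + \frac{-2 + J}{1 + J}}$ ($G{\left(J \right)} = -4 + \sqrt{J + \frac{J - 2}{J + \left(3 - \frac{2}{1}\right)}} = -4 + \sqrt{J + \frac{-2 + J}{J + \left(3 - 2\right)}} = -4 + \sqrt{J + \frac{-2 + J}{J + 1}} = -4 + \sqrt{J + \frac{-2 + J}{1 + J}}$)
$94 + G{\left(\left(-1\right) 7 \right)} \left(-99\right) = 94 + \left(-4 + \sqrt{\frac{-2 - 7 + \left(-1\right) 7 \left(1 - 7\right)}{1 - 7}}\right) \left(-99\right) = 94 + \left(-4 + \sqrt{\frac{-2 - 7 - 7 \left(1 - 7\right)}{1 - 7}}\right) \left(-99\right) = 94 + \left(-4 + \sqrt{\frac{-2 - 7 - -42}{-6}}\right) \left(-99\right) = 94 + \left(-4 + \sqrt{- \frac{-2 - 7 + 42}{6}}\right) \left(-99\right) = 94 + \left(-4 + \sqrt{\left(- \frac{1}{6}\right) 33}\right) \left(-99\right) = 94 + \left(-4 + \sqrt{- \frac{11}{2}}\right) \left(-99\right) = 94 + \left(-4 + \frac{i \sqrt{22}}{2}\right) \left(-99\right) = 94 + \left(396 - \frac{99 i \sqrt{22}}{2}\right) = 490 - \frac{99 i \sqrt{22}}{2}$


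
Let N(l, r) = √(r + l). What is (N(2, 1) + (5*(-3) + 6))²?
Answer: (9 - √3)² ≈ 52.823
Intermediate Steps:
N(l, r) = √(l + r)
(N(2, 1) + (5*(-3) + 6))² = (√(2 + 1) + (5*(-3) + 6))² = (√3 + (-15 + 6))² = (√3 - 9)² = (-9 + √3)²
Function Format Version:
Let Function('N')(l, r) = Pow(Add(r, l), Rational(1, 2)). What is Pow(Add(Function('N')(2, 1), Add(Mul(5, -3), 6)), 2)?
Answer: Pow(Add(9, Mul(-1, Pow(3, Rational(1, 2)))), 2) ≈ 52.823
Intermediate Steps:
Function('N')(l, r) = Pow(Add(l, r), Rational(1, 2))
Pow(Add(Function('N')(2, 1), Add(Mul(5, -3), 6)), 2) = Pow(Add(Pow(Add(2, 1), Rational(1, 2)), Add(Mul(5, -3), 6)), 2) = Pow(Add(Pow(3, Rational(1, 2)), Add(-15, 6)), 2) = Pow(Add(Pow(3, Rational(1, 2)), -9), 2) = Pow(Add(-9, Pow(3, Rational(1, 2))), 2)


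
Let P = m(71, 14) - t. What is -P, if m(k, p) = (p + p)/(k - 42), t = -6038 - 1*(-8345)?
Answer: 66875/29 ≈ 2306.0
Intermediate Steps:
t = 2307 (t = -6038 + 8345 = 2307)
m(k, p) = 2*p/(-42 + k) (m(k, p) = (2*p)/(-42 + k) = 2*p/(-42 + k))
P = -66875/29 (P = 2*14/(-42 + 71) - 1*2307 = 2*14/29 - 2307 = 2*14*(1/29) - 2307 = 28/29 - 2307 = -66875/29 ≈ -2306.0)
-P = -1*(-66875/29) = 66875/29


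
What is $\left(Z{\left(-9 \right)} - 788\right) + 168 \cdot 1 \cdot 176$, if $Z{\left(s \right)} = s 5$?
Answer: $28735$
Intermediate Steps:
$Z{\left(s \right)} = 5 s$
$\left(Z{\left(-9 \right)} - 788\right) + 168 \cdot 1 \cdot 176 = \left(5 \left(-9\right) - 788\right) + 168 \cdot 1 \cdot 176 = \left(-45 - 788\right) + 168 \cdot 176 = -833 + 29568 = 28735$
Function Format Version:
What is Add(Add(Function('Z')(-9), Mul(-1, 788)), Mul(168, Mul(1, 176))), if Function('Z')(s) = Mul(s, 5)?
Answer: 28735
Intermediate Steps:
Function('Z')(s) = Mul(5, s)
Add(Add(Function('Z')(-9), Mul(-1, 788)), Mul(168, Mul(1, 176))) = Add(Add(Mul(5, -9), Mul(-1, 788)), Mul(168, Mul(1, 176))) = Add(Add(-45, -788), Mul(168, 176)) = Add(-833, 29568) = 28735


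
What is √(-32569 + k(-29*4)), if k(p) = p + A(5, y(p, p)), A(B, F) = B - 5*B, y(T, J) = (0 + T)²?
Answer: I*√32705 ≈ 180.85*I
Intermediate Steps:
y(T, J) = T²
A(B, F) = -4*B
k(p) = -20 + p (k(p) = p - 4*5 = p - 20 = -20 + p)
√(-32569 + k(-29*4)) = √(-32569 + (-20 - 29*4)) = √(-32569 + (-20 - 116)) = √(-32569 - 136) = √(-32705) = I*√32705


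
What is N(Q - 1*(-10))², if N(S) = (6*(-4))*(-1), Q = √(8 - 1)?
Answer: 576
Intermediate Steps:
Q = √7 ≈ 2.6458
N(S) = 24 (N(S) = -24*(-1) = 24)
N(Q - 1*(-10))² = 24² = 576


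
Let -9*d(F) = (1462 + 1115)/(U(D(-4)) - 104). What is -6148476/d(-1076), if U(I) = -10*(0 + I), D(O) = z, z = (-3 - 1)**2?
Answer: -4869592992/859 ≈ -5.6689e+6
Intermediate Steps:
z = 16 (z = (-4)**2 = 16)
D(O) = 16
U(I) = -10*I
d(F) = 859/792 (d(F) = -(1462 + 1115)/(9*(-10*16 - 104)) = -859/(3*(-160 - 104)) = -859/(3*(-264)) = -859*(-1)/(3*264) = -1/9*(-859/88) = 859/792)
-6148476/d(-1076) = -6148476/859/792 = -6148476*792/859 = -4869592992/859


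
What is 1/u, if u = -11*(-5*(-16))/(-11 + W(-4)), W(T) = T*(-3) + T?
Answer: 3/880 ≈ 0.0034091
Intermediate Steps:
W(T) = -2*T (W(T) = -3*T + T = -2*T)
u = 880/3 (u = -11*(-5*(-16))/(-11 - 2*(-4)) = -880/(-11 + 8) = -880/(-3) = -880*(-1)/3 = -11*(-80/3) = 880/3 ≈ 293.33)
1/u = 1/(880/3) = 3/880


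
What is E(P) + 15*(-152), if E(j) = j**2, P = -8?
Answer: -2216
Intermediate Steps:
E(P) + 15*(-152) = (-8)**2 + 15*(-152) = 64 - 2280 = -2216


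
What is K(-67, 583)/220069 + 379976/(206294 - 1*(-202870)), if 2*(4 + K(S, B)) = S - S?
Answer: 20904825422/22511078079 ≈ 0.92865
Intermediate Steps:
K(S, B) = -4 (K(S, B) = -4 + (S - S)/2 = -4 + (1/2)*0 = -4 + 0 = -4)
K(-67, 583)/220069 + 379976/(206294 - 1*(-202870)) = -4/220069 + 379976/(206294 - 1*(-202870)) = -4*1/220069 + 379976/(206294 + 202870) = -4/220069 + 379976/409164 = -4/220069 + 379976*(1/409164) = -4/220069 + 94994/102291 = 20904825422/22511078079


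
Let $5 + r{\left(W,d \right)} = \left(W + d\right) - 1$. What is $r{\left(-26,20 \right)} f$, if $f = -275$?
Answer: $3300$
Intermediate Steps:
$r{\left(W,d \right)} = -6 + W + d$ ($r{\left(W,d \right)} = -5 - \left(1 - W - d\right) = -5 + \left(-1 + W + d\right) = -6 + W + d$)
$r{\left(-26,20 \right)} f = \left(-6 - 26 + 20\right) \left(-275\right) = \left(-12\right) \left(-275\right) = 3300$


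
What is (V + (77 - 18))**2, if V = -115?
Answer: 3136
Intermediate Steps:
(V + (77 - 18))**2 = (-115 + (77 - 18))**2 = (-115 + 59)**2 = (-56)**2 = 3136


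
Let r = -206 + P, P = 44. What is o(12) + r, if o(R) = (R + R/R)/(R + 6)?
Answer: -2903/18 ≈ -161.28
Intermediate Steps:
o(R) = (1 + R)/(6 + R) (o(R) = (R + 1)/(6 + R) = (1 + R)/(6 + R))
r = -162 (r = -206 + 44 = -162)
o(12) + r = (1 + 12)/(6 + 12) - 162 = 13/18 - 162 = -2903/18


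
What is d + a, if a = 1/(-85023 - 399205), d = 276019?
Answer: 133656128331/484228 ≈ 2.7602e+5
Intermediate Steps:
a = -1/484228 (a = 1/(-484228) = -1/484228 ≈ -2.0651e-6)
d + a = 276019 - 1/484228 = 133656128331/484228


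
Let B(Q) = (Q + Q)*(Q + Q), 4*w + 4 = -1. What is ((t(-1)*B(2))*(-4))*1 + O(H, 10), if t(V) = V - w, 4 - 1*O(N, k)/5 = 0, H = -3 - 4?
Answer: 4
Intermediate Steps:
H = -7
w = -5/4 (w = -1 + (¼)*(-1) = -1 - ¼ = -5/4 ≈ -1.2500)
O(N, k) = 20 (O(N, k) = 20 - 5*0 = 20 + 0 = 20)
t(V) = 5/4 + V (t(V) = V - 1*(-5/4) = V + 5/4 = 5/4 + V)
B(Q) = 4*Q² (B(Q) = (2*Q)*(2*Q) = 4*Q²)
((t(-1)*B(2))*(-4))*1 + O(H, 10) = (((5/4 - 1)*(4*2²))*(-4))*1 + 20 = (((4*4)/4)*(-4))*1 + 20 = (((¼)*16)*(-4))*1 + 20 = (4*(-4))*1 + 20 = -16*1 + 20 = -16 + 20 = 4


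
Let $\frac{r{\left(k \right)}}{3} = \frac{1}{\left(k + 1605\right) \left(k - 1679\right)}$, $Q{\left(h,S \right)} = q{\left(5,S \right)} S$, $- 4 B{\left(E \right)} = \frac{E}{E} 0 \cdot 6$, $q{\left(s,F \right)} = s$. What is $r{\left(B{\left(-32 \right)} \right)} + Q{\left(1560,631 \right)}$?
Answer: $\frac{2834026074}{898265} \approx 3155.0$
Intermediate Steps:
$B{\left(E \right)} = 0$ ($B{\left(E \right)} = - \frac{\frac{E}{E} 0 \cdot 6}{4} = - \frac{1 \cdot 0 \cdot 6}{4} = - \frac{0 \cdot 6}{4} = \left(- \frac{1}{4}\right) 0 = 0$)
$Q{\left(h,S \right)} = 5 S$
$r{\left(k \right)} = \frac{3}{\left(-1679 + k\right) \left(1605 + k\right)}$ ($r{\left(k \right)} = \frac{3}{\left(k + 1605\right) \left(k - 1679\right)} = \frac{3}{\left(1605 + k\right) \left(-1679 + k\right)} = \frac{3}{\left(-1679 + k\right) \left(1605 + k\right)}$)
$r{\left(B{\left(-32 \right)} \right)} + Q{\left(1560,631 \right)} = \frac{3}{-2694795 + 0^{2} - 0} + 5 \cdot 631 = \frac{3}{-2694795 + 0 + 0} + 3155 = \frac{3}{-2694795} + 3155 = 3 \left(- \frac{1}{2694795}\right) + 3155 = - \frac{1}{898265} + 3155 = \frac{2834026074}{898265}$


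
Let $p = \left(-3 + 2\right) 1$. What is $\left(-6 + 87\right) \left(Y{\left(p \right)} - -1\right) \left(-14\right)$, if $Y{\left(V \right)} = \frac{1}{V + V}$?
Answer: $-567$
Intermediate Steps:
$p = -1$ ($p = \left(-1\right) 1 = -1$)
$Y{\left(V \right)} = \frac{1}{2 V}$
$\left(-6 + 87\right) \left(Y{\left(p \right)} - -1\right) \left(-14\right) = \left(-6 + 87\right) \left(\frac{1}{2 \left(-1\right)} - -1\right) \left(-14\right) = 81 \left(\frac{1}{2} \left(-1\right) + 1\right) \left(-14\right) = 81 \left(- \frac{1}{2} + 1\right) \left(-14\right) = 81 \cdot \frac{1}{2} \left(-14\right) = 81 \left(-7\right) = -567$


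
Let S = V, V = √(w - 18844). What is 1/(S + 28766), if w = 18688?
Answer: 14383/413741456 - I*√39/413741456 ≈ 3.4763e-5 - 1.5094e-8*I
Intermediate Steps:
V = 2*I*√39 (V = √(18688 - 18844) = √(-156) = 2*I*√39 ≈ 12.49*I)
S = 2*I*√39 ≈ 12.49*I
1/(S + 28766) = 1/(2*I*√39 + 28766) = 1/(28766 + 2*I*√39)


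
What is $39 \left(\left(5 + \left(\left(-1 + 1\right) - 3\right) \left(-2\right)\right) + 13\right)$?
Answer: $936$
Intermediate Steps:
$39 \left(\left(5 + \left(\left(-1 + 1\right) - 3\right) \left(-2\right)\right) + 13\right) = 39 \left(\left(5 + \left(0 + \left(-3 + 0\right)\right) \left(-2\right)\right) + 13\right) = 39 \left(\left(5 + \left(0 - 3\right) \left(-2\right)\right) + 13\right) = 39 \left(\left(5 - -6\right) + 13\right) = 39 \left(\left(5 + 6\right) + 13\right) = 39 \left(11 + 13\right) = 39 \cdot 24 = 936$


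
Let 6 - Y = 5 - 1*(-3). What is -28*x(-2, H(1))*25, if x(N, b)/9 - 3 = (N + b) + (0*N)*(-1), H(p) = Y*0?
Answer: -6300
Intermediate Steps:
Y = -2 (Y = 6 - (5 - 1*(-3)) = 6 - (5 + 3) = 6 - 1*8 = 6 - 8 = -2)
H(p) = 0 (H(p) = -2*0 = 0)
x(N, b) = 27 + 9*N + 9*b (x(N, b) = 27 + 9*((N + b) + (0*N)*(-1)) = 27 + 9*((N + b) + 0*(-1)) = 27 + 9*((N + b) + 0) = 27 + 9*(N + b) = 27 + (9*N + 9*b) = 27 + 9*N + 9*b)
-28*x(-2, H(1))*25 = -28*(27 + 9*(-2) + 9*0)*25 = -28*(27 - 18 + 0)*25 = -28*9*25 = -252*25 = -6300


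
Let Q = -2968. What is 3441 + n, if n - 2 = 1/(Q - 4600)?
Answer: 26056623/7568 ≈ 3443.0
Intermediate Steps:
n = 15135/7568 (n = 2 + 1/(-2968 - 4600) = 2 + 1/(-7568) = 2 - 1/7568 = 15135/7568 ≈ 1.9999)
3441 + n = 3441 + 15135/7568 = 26056623/7568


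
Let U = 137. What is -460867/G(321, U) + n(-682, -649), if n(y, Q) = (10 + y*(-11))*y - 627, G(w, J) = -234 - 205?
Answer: -2248892162/439 ≈ -5.1228e+6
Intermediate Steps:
G(w, J) = -439
n(y, Q) = -627 + y*(10 - 11*y) (n(y, Q) = (10 - 11*y)*y - 627 = y*(10 - 11*y) - 627 = -627 + y*(10 - 11*y))
-460867/G(321, U) + n(-682, -649) = -460867/(-439) + (-627 - 11*(-682)² + 10*(-682)) = -460867*(-1/439) + (-627 - 11*465124 - 6820) = 460867/439 + (-627 - 5116364 - 6820) = 460867/439 - 5123811 = -2248892162/439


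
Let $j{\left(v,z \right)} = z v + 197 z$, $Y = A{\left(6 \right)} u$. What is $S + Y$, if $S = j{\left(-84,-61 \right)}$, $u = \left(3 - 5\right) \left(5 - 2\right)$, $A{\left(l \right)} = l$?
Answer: $-6929$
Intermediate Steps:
$u = -6$ ($u = \left(-2\right) 3 = -6$)
$Y = -36$ ($Y = 6 \left(-6\right) = -36$)
$j{\left(v,z \right)} = 197 z + v z$ ($j{\left(v,z \right)} = v z + 197 z = 197 z + v z$)
$S = -6893$ ($S = - 61 \left(197 - 84\right) = \left(-61\right) 113 = -6893$)
$S + Y = -6893 - 36 = -6929$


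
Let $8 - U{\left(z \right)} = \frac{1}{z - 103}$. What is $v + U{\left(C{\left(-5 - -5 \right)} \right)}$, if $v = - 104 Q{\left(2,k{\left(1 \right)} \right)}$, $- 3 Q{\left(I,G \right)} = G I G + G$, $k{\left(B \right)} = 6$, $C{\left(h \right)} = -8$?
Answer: $\frac{301033}{111} \approx 2712.0$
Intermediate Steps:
$Q{\left(I,G \right)} = - \frac{G}{3} - \frac{I G^{2}}{3}$ ($Q{\left(I,G \right)} = - \frac{G I G + G}{3} = - \frac{I G^{2} + G}{3} = - \frac{G + I G^{2}}{3} = - \frac{G}{3} - \frac{I G^{2}}{3}$)
$U{\left(z \right)} = 8 - \frac{1}{-103 + z}$ ($U{\left(z \right)} = 8 - \frac{1}{z - 103} = 8 - \frac{1}{-103 + z}$)
$v = 2704$ ($v = - 104 \left(\left(- \frac{1}{3}\right) 6 \left(1 + 6 \cdot 2\right)\right) = - 104 \left(\left(- \frac{1}{3}\right) 6 \left(1 + 12\right)\right) = - 104 \left(\left(- \frac{1}{3}\right) 6 \cdot 13\right) = \left(-104\right) \left(-26\right) = 2704$)
$v + U{\left(C{\left(-5 - -5 \right)} \right)} = 2704 + \frac{-825 + 8 \left(-8\right)}{-103 - 8} = 2704 + \frac{-825 - 64}{-111} = 2704 - - \frac{889}{111} = 2704 + \frac{889}{111} = \frac{301033}{111}$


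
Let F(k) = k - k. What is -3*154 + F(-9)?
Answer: -462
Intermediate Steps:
F(k) = 0
-3*154 + F(-9) = -3*154 + 0 = -462 + 0 = -462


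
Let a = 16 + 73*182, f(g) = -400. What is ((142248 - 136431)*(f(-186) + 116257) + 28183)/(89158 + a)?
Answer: 168492088/25615 ≈ 6577.9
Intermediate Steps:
a = 13302 (a = 16 + 13286 = 13302)
((142248 - 136431)*(f(-186) + 116257) + 28183)/(89158 + a) = ((142248 - 136431)*(-400 + 116257) + 28183)/(89158 + 13302) = (5817*115857 + 28183)/102460 = (673940169 + 28183)*(1/102460) = 673968352*(1/102460) = 168492088/25615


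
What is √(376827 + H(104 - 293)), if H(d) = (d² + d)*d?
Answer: I*√6338721 ≈ 2517.7*I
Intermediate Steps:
H(d) = d*(d + d²) (H(d) = (d + d²)*d = d*(d + d²))
√(376827 + H(104 - 293)) = √(376827 + (104 - 293)²*(1 + (104 - 293))) = √(376827 + (-189)²*(1 - 189)) = √(376827 + 35721*(-188)) = √(376827 - 6715548) = √(-6338721) = I*√6338721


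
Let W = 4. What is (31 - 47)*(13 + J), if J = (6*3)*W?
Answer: -1360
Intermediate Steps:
J = 72 (J = (6*3)*4 = 18*4 = 72)
(31 - 47)*(13 + J) = (31 - 47)*(13 + 72) = -16*85 = -1360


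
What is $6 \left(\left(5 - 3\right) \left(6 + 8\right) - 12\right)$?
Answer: $96$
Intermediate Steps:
$6 \left(\left(5 - 3\right) \left(6 + 8\right) - 12\right) = 6 \left(2 \cdot 14 - 12\right) = 6 \left(28 - 12\right) = 6 \cdot 16 = 96$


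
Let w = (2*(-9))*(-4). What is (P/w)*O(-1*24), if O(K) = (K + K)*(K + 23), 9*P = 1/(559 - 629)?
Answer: -1/945 ≈ -0.0010582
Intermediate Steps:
P = -1/630 (P = 1/(9*(559 - 629)) = (1/9)/(-70) = (1/9)*(-1/70) = -1/630 ≈ -0.0015873)
w = 72 (w = -18*(-4) = 72)
O(K) = 2*K*(23 + K) (O(K) = (2*K)*(23 + K) = 2*K*(23 + K))
(P/w)*O(-1*24) = (-1/630/72)*(2*(-1*24)*(23 - 1*24)) = (-1/630*1/72)*(2*(-24)*(23 - 24)) = -(-24)*(-1)/22680 = -1/45360*48 = -1/945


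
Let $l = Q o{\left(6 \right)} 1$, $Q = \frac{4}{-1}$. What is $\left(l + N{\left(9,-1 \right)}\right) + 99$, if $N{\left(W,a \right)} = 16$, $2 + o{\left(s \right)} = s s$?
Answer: $-21$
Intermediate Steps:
$o{\left(s \right)} = -2 + s^{2}$ ($o{\left(s \right)} = -2 + s s = -2 + s^{2}$)
$Q = -4$ ($Q = 4 \left(-1\right) = -4$)
$l = -136$ ($l = - 4 \left(-2 + 6^{2}\right) 1 = - 4 \left(-2 + 36\right) 1 = \left(-4\right) 34 \cdot 1 = \left(-136\right) 1 = -136$)
$\left(l + N{\left(9,-1 \right)}\right) + 99 = \left(-136 + 16\right) + 99 = -120 + 99 = -21$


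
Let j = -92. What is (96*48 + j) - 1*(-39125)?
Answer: 43641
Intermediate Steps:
(96*48 + j) - 1*(-39125) = (96*48 - 92) - 1*(-39125) = (4608 - 92) + 39125 = 4516 + 39125 = 43641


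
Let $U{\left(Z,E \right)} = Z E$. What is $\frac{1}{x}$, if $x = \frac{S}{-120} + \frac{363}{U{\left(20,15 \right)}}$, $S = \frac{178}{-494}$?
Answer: $\frac{148200}{179767} \approx 0.8244$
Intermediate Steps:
$U{\left(Z,E \right)} = E Z$
$S = - \frac{89}{247}$ ($S = 178 \left(- \frac{1}{494}\right) = - \frac{89}{247} \approx -0.36032$)
$x = \frac{179767}{148200}$ ($x = - \frac{89}{247 \left(-120\right)} + \frac{363}{15 \cdot 20} = \left(- \frac{89}{247}\right) \left(- \frac{1}{120}\right) + \frac{363}{300} = \frac{89}{29640} + 363 \cdot \frac{1}{300} = \frac{89}{29640} + \frac{121}{100} = \frac{179767}{148200} \approx 1.213$)
$\frac{1}{x} = \frac{1}{\frac{179767}{148200}} = \frac{148200}{179767}$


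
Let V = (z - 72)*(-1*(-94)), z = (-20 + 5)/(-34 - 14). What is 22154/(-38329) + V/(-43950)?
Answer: -5723068339/13476476400 ≈ -0.42467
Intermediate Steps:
z = 5/16 (z = -15/(-48) = -15*(-1/48) = 5/16 ≈ 0.31250)
V = -53909/8 (V = (5/16 - 72)*(-1*(-94)) = -1147/16*94 = -53909/8 ≈ -6738.6)
22154/(-38329) + V/(-43950) = 22154/(-38329) - 53909/8/(-43950) = 22154*(-1/38329) - 53909/8*(-1/43950) = -22154/38329 + 53909/351600 = -5723068339/13476476400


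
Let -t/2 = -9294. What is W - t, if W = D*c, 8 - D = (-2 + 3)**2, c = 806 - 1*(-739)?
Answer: -7773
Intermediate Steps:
c = 1545 (c = 806 + 739 = 1545)
t = 18588 (t = -2*(-9294) = 18588)
D = 7 (D = 8 - (-2 + 3)**2 = 8 - 1*1**2 = 8 - 1*1 = 8 - 1 = 7)
W = 10815 (W = 7*1545 = 10815)
W - t = 10815 - 1*18588 = 10815 - 18588 = -7773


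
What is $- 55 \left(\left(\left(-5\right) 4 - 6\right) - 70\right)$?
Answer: $5280$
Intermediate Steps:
$- 55 \left(\left(\left(-5\right) 4 - 6\right) - 70\right) = - 55 \left(\left(-20 - 6\right) - 70\right) = - 55 \left(-26 - 70\right) = \left(-55\right) \left(-96\right) = 5280$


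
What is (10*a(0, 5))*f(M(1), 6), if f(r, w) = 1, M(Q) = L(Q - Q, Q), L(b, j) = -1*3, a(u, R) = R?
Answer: 50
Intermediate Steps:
L(b, j) = -3
M(Q) = -3
(10*a(0, 5))*f(M(1), 6) = (10*5)*1 = 50*1 = 50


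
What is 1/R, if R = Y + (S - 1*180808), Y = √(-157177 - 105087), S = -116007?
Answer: -296815/88099406489 - 2*I*√65566/88099406489 ≈ -3.3691e-6 - 5.813e-9*I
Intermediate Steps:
Y = 2*I*√65566 (Y = √(-262264) = 2*I*√65566 ≈ 512.12*I)
R = -296815 + 2*I*√65566 (R = 2*I*√65566 + (-116007 - 1*180808) = 2*I*√65566 + (-116007 - 180808) = 2*I*√65566 - 296815 = -296815 + 2*I*√65566 ≈ -2.9682e+5 + 512.12*I)
1/R = 1/(-296815 + 2*I*√65566)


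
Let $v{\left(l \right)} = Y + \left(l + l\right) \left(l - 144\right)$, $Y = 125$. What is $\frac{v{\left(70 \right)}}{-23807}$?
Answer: $\frac{10235}{23807} \approx 0.42992$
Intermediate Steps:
$v{\left(l \right)} = 125 + 2 l \left(-144 + l\right)$ ($v{\left(l \right)} = 125 + \left(l + l\right) \left(l - 144\right) = 125 + 2 l \left(-144 + l\right)$)
$\frac{v{\left(70 \right)}}{-23807} = \frac{125 - 20160 + 2 \cdot 70^{2}}{-23807} = \left(125 - 20160 + 2 \cdot 4900\right) \left(- \frac{1}{23807}\right) = \left(125 - 20160 + 9800\right) \left(- \frac{1}{23807}\right) = \left(-10235\right) \left(- \frac{1}{23807}\right) = \frac{10235}{23807}$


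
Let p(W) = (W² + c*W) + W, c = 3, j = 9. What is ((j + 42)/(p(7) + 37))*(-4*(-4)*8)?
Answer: 1088/19 ≈ 57.263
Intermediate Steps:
p(W) = W² + 4*W (p(W) = (W² + 3*W) + W = W² + 4*W)
((j + 42)/(p(7) + 37))*(-4*(-4)*8) = ((9 + 42)/(7*(4 + 7) + 37))*(-4*(-4)*8) = (51/(7*11 + 37))*(16*8) = (51/(77 + 37))*128 = (51/114)*128 = (51*(1/114))*128 = (17/38)*128 = 1088/19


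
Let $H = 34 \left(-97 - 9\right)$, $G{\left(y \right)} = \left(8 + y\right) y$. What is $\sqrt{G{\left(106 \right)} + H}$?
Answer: $4 \sqrt{530} \approx 92.087$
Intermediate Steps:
$G{\left(y \right)} = y \left(8 + y\right)$
$H = -3604$ ($H = 34 \left(-106\right) = -3604$)
$\sqrt{G{\left(106 \right)} + H} = \sqrt{106 \left(8 + 106\right) - 3604} = \sqrt{106 \cdot 114 - 3604} = \sqrt{12084 - 3604} = \sqrt{8480} = 4 \sqrt{530}$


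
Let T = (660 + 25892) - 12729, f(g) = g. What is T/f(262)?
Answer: 13823/262 ≈ 52.760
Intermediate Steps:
T = 13823 (T = 26552 - 12729 = 13823)
T/f(262) = 13823/262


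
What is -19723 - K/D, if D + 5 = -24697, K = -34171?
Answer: -487231717/24702 ≈ -19724.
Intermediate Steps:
D = -24702 (D = -5 - 24697 = -24702)
-19723 - K/D = -19723 - (-34171)/(-24702) = -19723 - (-34171)*(-1)/24702 = -19723 - 1*34171/24702 = -19723 - 34171/24702 = -487231717/24702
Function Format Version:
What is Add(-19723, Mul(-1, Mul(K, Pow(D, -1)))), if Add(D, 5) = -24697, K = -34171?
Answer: Rational(-487231717, 24702) ≈ -19724.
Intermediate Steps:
D = -24702 (D = Add(-5, -24697) = -24702)
Add(-19723, Mul(-1, Mul(K, Pow(D, -1)))) = Add(-19723, Mul(-1, Mul(-34171, Pow(-24702, -1)))) = Add(-19723, Mul(-1, Mul(-34171, Rational(-1, 24702)))) = Add(-19723, Mul(-1, Rational(34171, 24702))) = Add(-19723, Rational(-34171, 24702)) = Rational(-487231717, 24702)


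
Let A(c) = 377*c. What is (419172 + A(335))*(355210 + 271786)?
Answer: 342005627132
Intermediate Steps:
(419172 + A(335))*(355210 + 271786) = (419172 + 377*335)*(355210 + 271786) = (419172 + 126295)*626996 = 545467*626996 = 342005627132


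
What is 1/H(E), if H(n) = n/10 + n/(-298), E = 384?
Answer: 745/27648 ≈ 0.026946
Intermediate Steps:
H(n) = 72*n/745 (H(n) = n*(⅒) + n*(-1/298) = n/10 - n/298 = 72*n/745)
1/H(E) = 1/((72/745)*384) = 1/(27648/745) = 745/27648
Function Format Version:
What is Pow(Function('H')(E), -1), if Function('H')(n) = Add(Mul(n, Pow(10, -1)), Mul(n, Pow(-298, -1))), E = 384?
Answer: Rational(745, 27648) ≈ 0.026946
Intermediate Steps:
Function('H')(n) = Mul(Rational(72, 745), n) (Function('H')(n) = Add(Mul(n, Rational(1, 10)), Mul(n, Rational(-1, 298))) = Add(Mul(Rational(1, 10), n), Mul(Rational(-1, 298), n)) = Mul(Rational(72, 745), n))
Pow(Function('H')(E), -1) = Pow(Mul(Rational(72, 745), 384), -1) = Pow(Rational(27648, 745), -1) = Rational(745, 27648)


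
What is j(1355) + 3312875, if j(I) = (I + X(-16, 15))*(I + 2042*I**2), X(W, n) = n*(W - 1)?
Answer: 4124084158375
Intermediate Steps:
X(W, n) = n*(-1 + W)
j(I) = (-255 + I)*(I + 2042*I**2) (j(I) = (I + 15*(-1 - 16))*(I + 2042*I**2) = (I + 15*(-17))*(I + 2042*I**2) = (I - 255)*(I + 2042*I**2) = (-255 + I)*(I + 2042*I**2))
j(1355) + 3312875 = 1355*(-255 - 520709*1355 + 2042*1355**2) + 3312875 = 1355*(-255 - 705560695 + 2042*1836025) + 3312875 = 1355*(-255 - 705560695 + 3749163050) + 3312875 = 1355*3043602100 + 3312875 = 4124080845500 + 3312875 = 4124084158375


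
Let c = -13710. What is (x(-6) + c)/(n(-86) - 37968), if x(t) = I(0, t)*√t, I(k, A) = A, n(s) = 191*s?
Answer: 6855/27197 + 3*I*√6/27197 ≈ 0.25205 + 0.00027019*I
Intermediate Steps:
x(t) = t^(3/2) (x(t) = t*√t = t^(3/2))
(x(-6) + c)/(n(-86) - 37968) = ((-6)^(3/2) - 13710)/(191*(-86) - 37968) = (-6*I*√6 - 13710)/(-16426 - 37968) = (-13710 - 6*I*√6)/(-54394) = (-13710 - 6*I*√6)*(-1/54394) = 6855/27197 + 3*I*√6/27197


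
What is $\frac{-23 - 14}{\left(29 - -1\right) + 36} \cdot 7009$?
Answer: $- \frac{259333}{66} \approx -3929.3$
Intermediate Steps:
$\frac{-23 - 14}{\left(29 - -1\right) + 36} \cdot 7009 = - \frac{37}{\left(29 + 1\right) + 36} \cdot 7009 = - \frac{37}{30 + 36} \cdot 7009 = - \frac{37}{66} \cdot 7009 = \left(-37\right) \frac{1}{66} \cdot 7009 = \left(- \frac{37}{66}\right) 7009 = - \frac{259333}{66}$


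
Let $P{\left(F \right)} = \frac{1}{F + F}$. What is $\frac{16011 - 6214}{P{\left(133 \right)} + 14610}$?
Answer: $\frac{2606002}{3886261} \approx 0.67057$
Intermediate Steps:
$P{\left(F \right)} = \frac{1}{2 F}$
$\frac{16011 - 6214}{P{\left(133 \right)} + 14610} = \frac{16011 - 6214}{\frac{1}{2 \cdot 133} + 14610} = \frac{9797}{\frac{1}{2} \cdot \frac{1}{133} + 14610} = \frac{9797}{\frac{1}{266} + 14610} = \frac{9797}{\frac{3886261}{266}} = 9797 \cdot \frac{266}{3886261} = \frac{2606002}{3886261}$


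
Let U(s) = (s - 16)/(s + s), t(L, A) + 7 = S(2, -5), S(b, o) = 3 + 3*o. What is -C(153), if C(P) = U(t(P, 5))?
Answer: -35/38 ≈ -0.92105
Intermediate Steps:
t(L, A) = -19 (t(L, A) = -7 + (3 + 3*(-5)) = -7 + (3 - 15) = -7 - 12 = -19)
U(s) = (-16 + s)/(2*s) (U(s) = (-16 + s)/((2*s)) = (-16 + s)*(1/(2*s)) = (-16 + s)/(2*s))
C(P) = 35/38 (C(P) = (½)*(-16 - 19)/(-19) = (½)*(-1/19)*(-35) = 35/38)
-C(153) = -1*35/38 = -35/38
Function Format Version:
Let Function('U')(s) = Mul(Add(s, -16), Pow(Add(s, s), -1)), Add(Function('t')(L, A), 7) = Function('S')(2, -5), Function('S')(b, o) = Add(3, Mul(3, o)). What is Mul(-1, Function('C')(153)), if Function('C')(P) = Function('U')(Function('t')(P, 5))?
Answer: Rational(-35, 38) ≈ -0.92105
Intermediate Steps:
Function('t')(L, A) = -19 (Function('t')(L, A) = Add(-7, Add(3, Mul(3, -5))) = Add(-7, Add(3, -15)) = Add(-7, -12) = -19)
Function('U')(s) = Mul(Rational(1, 2), Pow(s, -1), Add(-16, s)) (Function('U')(s) = Mul(Add(-16, s), Pow(Mul(2, s), -1)) = Mul(Add(-16, s), Mul(Rational(1, 2), Pow(s, -1))) = Mul(Rational(1, 2), Pow(s, -1), Add(-16, s)))
Function('C')(P) = Rational(35, 38) (Function('C')(P) = Mul(Rational(1, 2), Pow(-19, -1), Add(-16, -19)) = Mul(Rational(1, 2), Rational(-1, 19), -35) = Rational(35, 38))
Mul(-1, Function('C')(153)) = Mul(-1, Rational(35, 38)) = Rational(-35, 38)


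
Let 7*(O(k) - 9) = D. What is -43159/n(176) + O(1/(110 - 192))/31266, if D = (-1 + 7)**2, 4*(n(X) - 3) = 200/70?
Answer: -1836695912/158067 ≈ -11620.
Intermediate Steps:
n(X) = 26/7 (n(X) = 3 + (200/70)/4 = 3 + (200*(1/70))/4 = 3 + (1/4)*(20/7) = 3 + 5/7 = 26/7)
D = 36 (D = 6**2 = 36)
O(k) = 99/7 (O(k) = 9 + (1/7)*36 = 9 + 36/7 = 99/7)
-43159/n(176) + O(1/(110 - 192))/31266 = -43159/26/7 + (99/7)/31266 = -43159*7/26 + (99/7)*(1/31266) = -302113/26 + 11/24318 = -1836695912/158067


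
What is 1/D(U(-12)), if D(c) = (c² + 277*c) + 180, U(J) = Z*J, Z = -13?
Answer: 1/67728 ≈ 1.4765e-5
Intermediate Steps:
U(J) = -13*J
D(c) = 180 + c² + 277*c
1/D(U(-12)) = 1/(180 + (-13*(-12))² + 277*(-13*(-12))) = 1/(180 + 156² + 277*156) = 1/(180 + 24336 + 43212) = 1/67728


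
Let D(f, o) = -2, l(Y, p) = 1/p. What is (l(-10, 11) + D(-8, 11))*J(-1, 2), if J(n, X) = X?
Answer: -42/11 ≈ -3.8182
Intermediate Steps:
(l(-10, 11) + D(-8, 11))*J(-1, 2) = (1/11 - 2)*2 = -21/11*2 = -42/11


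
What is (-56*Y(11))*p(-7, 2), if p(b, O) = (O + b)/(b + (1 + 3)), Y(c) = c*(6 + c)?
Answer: -52360/3 ≈ -17453.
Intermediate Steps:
p(b, O) = (O + b)/(4 + b) (p(b, O) = (O + b)/(b + 4) = (O + b)/(4 + b))
(-56*Y(11))*p(-7, 2) = (-616*(6 + 11))*((2 - 7)/(4 - 7)) = (-616*17)*(-5/(-3)) = (-56*187)*(-1/3*(-5)) = -10472*5/3 = -52360/3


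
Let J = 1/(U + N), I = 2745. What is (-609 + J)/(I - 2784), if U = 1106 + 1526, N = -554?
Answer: 1265501/81042 ≈ 15.615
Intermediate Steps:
U = 2632
J = 1/2078 (J = 1/(2632 - 554) = 1/2078 ≈ 0.00048123)
(-609 + J)/(I - 2784) = (-609 + 1/2078)/(2745 - 2784) = -1265501/2078/(-39) = -1265501/2078*(-1/39) = 1265501/81042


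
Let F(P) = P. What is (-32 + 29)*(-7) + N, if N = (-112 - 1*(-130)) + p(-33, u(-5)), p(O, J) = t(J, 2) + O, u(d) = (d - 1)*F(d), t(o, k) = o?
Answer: 36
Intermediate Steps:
u(d) = d*(-1 + d) (u(d) = (d - 1)*d = (-1 + d)*d = d*(-1 + d))
p(O, J) = J + O
N = 15 (N = (-112 - 1*(-130)) + (-5*(-1 - 5) - 33) = (-112 + 130) + (-5*(-6) - 33) = 18 + (30 - 33) = 18 - 3 = 15)
(-32 + 29)*(-7) + N = (-32 + 29)*(-7) + 15 = -3*(-7) + 15 = 21 + 15 = 36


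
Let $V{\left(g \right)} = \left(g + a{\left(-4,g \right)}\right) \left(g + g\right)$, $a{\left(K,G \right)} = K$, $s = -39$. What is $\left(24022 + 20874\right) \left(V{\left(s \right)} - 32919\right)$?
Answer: $-1327350240$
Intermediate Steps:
$V{\left(g \right)} = 2 g \left(-4 + g\right)$ ($V{\left(g \right)} = \left(g - 4\right) \left(g + g\right) = \left(-4 + g\right) 2 g = 2 g \left(-4 + g\right)$)
$\left(24022 + 20874\right) \left(V{\left(s \right)} - 32919\right) = \left(24022 + 20874\right) \left(2 \left(-39\right) \left(-4 - 39\right) - 32919\right) = 44896 \left(2 \left(-39\right) \left(-43\right) - 32919\right) = 44896 \left(3354 - 32919\right) = 44896 \left(-29565\right) = -1327350240$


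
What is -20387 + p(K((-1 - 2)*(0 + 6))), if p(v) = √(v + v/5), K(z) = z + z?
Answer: -20387 + 6*I*√30/5 ≈ -20387.0 + 6.5727*I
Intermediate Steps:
K(z) = 2*z
p(v) = √30*√v/5 (p(v) = √(v + v*(⅕)) = √(v + v/5) = √(6*v/5) = √30*√v/5)
-20387 + p(K((-1 - 2)*(0 + 6))) = -20387 + √30*√(2*((-1 - 2)*(0 + 6)))/5 = -20387 + √30*√(2*(-3*6))/5 = -20387 + √30*√(2*(-18))/5 = -20387 + √30*√(-36)/5 = -20387 + √30*(6*I)/5 = -20387 + 6*I*√30/5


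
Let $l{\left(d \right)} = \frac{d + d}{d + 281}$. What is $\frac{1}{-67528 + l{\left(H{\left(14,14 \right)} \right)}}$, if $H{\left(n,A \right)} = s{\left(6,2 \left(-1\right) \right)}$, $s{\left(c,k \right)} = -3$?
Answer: $- \frac{139}{9386395} \approx -1.4809 \cdot 10^{-5}$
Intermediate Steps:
$H{\left(n,A \right)} = -3$
$l{\left(d \right)} = \frac{2 d}{281 + d}$
$\frac{1}{-67528 + l{\left(H{\left(14,14 \right)} \right)}} = \frac{1}{-67528 + 2 \left(-3\right) \frac{1}{281 - 3}} = \frac{1}{-67528 + 2 \left(-3\right) \frac{1}{278}} = \frac{1}{-67528 - \frac{3}{139}} = \frac{1}{- \frac{9386395}{139}} = - \frac{139}{9386395}$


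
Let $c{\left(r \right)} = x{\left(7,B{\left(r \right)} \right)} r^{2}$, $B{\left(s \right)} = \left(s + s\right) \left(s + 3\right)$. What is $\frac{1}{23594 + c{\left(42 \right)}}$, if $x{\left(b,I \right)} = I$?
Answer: $\frac{1}{6691514} \approx 1.4944 \cdot 10^{-7}$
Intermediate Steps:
$B{\left(s \right)} = 2 s \left(3 + s\right)$
$c{\left(r \right)} = 2 r^{3} \left(3 + r\right)$ ($c{\left(r \right)} = 2 r \left(3 + r\right) r^{2} = 2 r^{3} \left(3 + r\right)$)
$\frac{1}{23594 + c{\left(42 \right)}} = \frac{1}{23594 + 2 \cdot 42^{3} \left(3 + 42\right)} = \frac{1}{23594 + 2 \cdot 74088 \cdot 45} = \frac{1}{23594 + 6667920} = \frac{1}{6691514}$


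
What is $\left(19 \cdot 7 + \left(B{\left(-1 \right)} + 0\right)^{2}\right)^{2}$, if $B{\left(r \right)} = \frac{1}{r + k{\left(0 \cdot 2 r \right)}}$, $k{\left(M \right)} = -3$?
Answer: $\frac{4532641}{256} \approx 17706.0$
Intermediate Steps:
$B{\left(r \right)} = \frac{1}{-3 + r}$ ($B{\left(r \right)} = \frac{1}{r - 3} = \frac{1}{-3 + r}$)
$\left(19 \cdot 7 + \left(B{\left(-1 \right)} + 0\right)^{2}\right)^{2} = \left(19 \cdot 7 + \left(\frac{1}{-3 - 1} + 0\right)^{2}\right)^{2} = \left(133 + \left(\frac{1}{-4} + 0\right)^{2}\right)^{2} = \left(133 + \left(- \frac{1}{4} + 0\right)^{2}\right)^{2} = \left(133 + \left(- \frac{1}{4}\right)^{2}\right)^{2} = \left(133 + \frac{1}{16}\right)^{2} = \left(\frac{2129}{16}\right)^{2} = \frac{4532641}{256}$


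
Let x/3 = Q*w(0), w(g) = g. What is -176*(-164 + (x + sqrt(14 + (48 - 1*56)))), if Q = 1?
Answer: 28864 - 176*sqrt(6) ≈ 28433.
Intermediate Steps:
x = 0 (x = 3*(1*0) = 3*0 = 0)
-176*(-164 + (x + sqrt(14 + (48 - 1*56)))) = -176*(-164 + (0 + sqrt(14 + (48 - 1*56)))) = -176*(-164 + (0 + sqrt(14 + (48 - 56)))) = -176*(-164 + (0 + sqrt(14 - 8))) = -176*(-164 + (0 + sqrt(6))) = -176*(-164 + sqrt(6)) = 28864 - 176*sqrt(6)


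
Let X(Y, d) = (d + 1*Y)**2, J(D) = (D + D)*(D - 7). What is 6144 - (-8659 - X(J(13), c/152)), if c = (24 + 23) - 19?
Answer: 56599757/1444 ≈ 39197.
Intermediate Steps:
c = 28 (c = 47 - 19 = 28)
J(D) = 2*D*(-7 + D) (J(D) = (2*D)*(-7 + D) = 2*D*(-7 + D))
X(Y, d) = (Y + d)**2 (X(Y, d) = (d + Y)**2 = (Y + d)**2)
6144 - (-8659 - X(J(13), c/152)) = 6144 - (-8659 - (2*13*(-7 + 13) + 28/152)**2) = 6144 - (-8659 - (2*13*6 + 28*(1/152))**2) = 6144 - (-8659 - (156 + 7/38)**2) = 6144 - (-8659 - (5935/38)**2) = 6144 - (-8659 - 1*35224225/1444) = 6144 - (-8659 - 35224225/1444) = 6144 - 1*(-47727821/1444) = 6144 + 47727821/1444 = 56599757/1444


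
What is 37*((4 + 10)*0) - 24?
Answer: -24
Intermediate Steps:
37*((4 + 10)*0) - 24 = 37*(14*0) - 24 = 37*0 - 24 = 0 - 24 = -24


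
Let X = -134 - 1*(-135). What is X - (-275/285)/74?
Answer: 4273/4218 ≈ 1.0130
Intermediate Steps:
X = 1 (X = -134 + 135 = 1)
X - (-275/285)/74 = 1 - (-275/285)/74 = 1 - (-275*1/285)/74 = 1 - (-55)/(57*74) = 1 - 1*(-55/4218) = 1 + 55/4218 = 4273/4218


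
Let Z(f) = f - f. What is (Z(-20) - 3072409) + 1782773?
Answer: -1289636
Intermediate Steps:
Z(f) = 0
(Z(-20) - 3072409) + 1782773 = (0 - 3072409) + 1782773 = -3072409 + 1782773 = -1289636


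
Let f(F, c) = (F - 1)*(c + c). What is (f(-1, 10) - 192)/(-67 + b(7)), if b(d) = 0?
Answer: 232/67 ≈ 3.4627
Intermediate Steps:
f(F, c) = 2*c*(-1 + F) (f(F, c) = (-1 + F)*(2*c) = 2*c*(-1 + F))
(f(-1, 10) - 192)/(-67 + b(7)) = (2*10*(-1 - 1) - 192)/(-67 + 0) = (2*10*(-2) - 192)/(-67) = (-40 - 192)*(-1/67) = -232*(-1/67) = 232/67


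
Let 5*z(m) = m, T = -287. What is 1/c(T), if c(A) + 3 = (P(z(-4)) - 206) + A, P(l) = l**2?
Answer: -25/12384 ≈ -0.0020187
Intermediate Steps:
z(m) = m/5
c(A) = -5209/25 + A (c(A) = -3 + ((((1/5)*(-4))**2 - 206) + A) = -3 + (((-4/5)**2 - 206) + A) = -3 + ((16/25 - 206) + A) = -3 + (-5134/25 + A) = -5209/25 + A)
1/c(T) = 1/(-5209/25 - 287) = 1/(-12384/25) = -25/12384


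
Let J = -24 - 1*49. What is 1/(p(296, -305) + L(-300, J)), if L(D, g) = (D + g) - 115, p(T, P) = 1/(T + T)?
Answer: -592/288895 ≈ -0.0020492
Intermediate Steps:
p(T, P) = 1/(2*T)
J = -73 (J = -24 - 49 = -73)
L(D, g) = -115 + D + g
1/(p(296, -305) + L(-300, J)) = 1/((½)/296 + (-115 - 300 - 73)) = 1/((½)*(1/296) - 488) = 1/(1/592 - 488) = 1/(-288895/592) = -592/288895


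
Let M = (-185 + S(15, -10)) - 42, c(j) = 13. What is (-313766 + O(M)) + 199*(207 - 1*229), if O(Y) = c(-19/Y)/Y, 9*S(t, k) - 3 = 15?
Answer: -71582413/225 ≈ -3.1814e+5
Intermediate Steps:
S(t, k) = 2 (S(t, k) = ⅓ + (⅑)*15 = ⅓ + 5/3 = 2)
M = -225 (M = (-185 + 2) - 42 = -183 - 42 = -225)
O(Y) = 13/Y
(-313766 + O(M)) + 199*(207 - 1*229) = (-313766 + 13/(-225)) + 199*(207 - 1*229) = (-313766 + 13*(-1/225)) + 199*(207 - 229) = (-313766 - 13/225) + 199*(-22) = -70597363/225 - 4378 = -71582413/225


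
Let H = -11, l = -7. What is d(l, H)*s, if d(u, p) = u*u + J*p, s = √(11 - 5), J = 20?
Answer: -171*√6 ≈ -418.86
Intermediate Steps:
s = √6 ≈ 2.4495
d(u, p) = u² + 20*p (d(u, p) = u*u + 20*p = u² + 20*p)
d(l, H)*s = ((-7)² + 20*(-11))*√6 = (49 - 220)*√6 = -171*√6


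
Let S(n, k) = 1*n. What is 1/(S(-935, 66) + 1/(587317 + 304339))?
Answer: -891656/833698359 ≈ -0.0010695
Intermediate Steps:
S(n, k) = n
1/(S(-935, 66) + 1/(587317 + 304339)) = 1/(-935 + 1/(587317 + 304339)) = 1/(-935 + 1/891656) = 1/(-833698359/891656) = -891656/833698359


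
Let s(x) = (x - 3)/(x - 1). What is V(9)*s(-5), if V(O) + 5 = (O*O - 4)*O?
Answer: 2752/3 ≈ 917.33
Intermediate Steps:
s(x) = (-3 + x)/(-1 + x)
V(O) = -5 + O*(-4 + O**2) (V(O) = -5 + (O*O - 4)*O = -5 + (O**2 - 4)*O = -5 + (-4 + O**2)*O = -5 + O*(-4 + O**2))
V(9)*s(-5) = (-5 + 9**3 - 4*9)*((-3 - 5)/(-1 - 5)) = (-5 + 729 - 36)*(-8/(-6)) = 688*(-1/6*(-8)) = 688*(4/3) = 2752/3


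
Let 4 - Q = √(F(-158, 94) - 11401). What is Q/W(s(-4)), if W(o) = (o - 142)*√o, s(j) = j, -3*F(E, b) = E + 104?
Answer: I/73 + √11383/292 ≈ 0.36538 + 0.013699*I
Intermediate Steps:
F(E, b) = -104/3 - E/3 (F(E, b) = -(E + 104)/3 = -(104 + E)/3 = -104/3 - E/3)
W(o) = √o*(-142 + o) (W(o) = (-142 + o)*√o = √o*(-142 + o))
Q = 4 - I*√11383 (Q = 4 - √((-104/3 - ⅓*(-158)) - 11401) = 4 - √((-104/3 + 158/3) - 11401) = 4 - √(18 - 11401) = 4 - √(-11383) = 4 - I*√11383 ≈ 4.0 - 106.69*I)
Q/W(s(-4)) = (4 - I*√11383)/((√(-4)*(-142 - 4))) = (4 - I*√11383)/(((2*I)*(-146))) = (4 - I*√11383)/((-292*I)) = (4 - I*√11383)*(I/292) = I*(4 - I*√11383)/292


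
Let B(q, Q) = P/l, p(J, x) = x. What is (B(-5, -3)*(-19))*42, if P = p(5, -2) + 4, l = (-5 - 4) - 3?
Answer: 133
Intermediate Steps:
l = -12 (l = -9 - 3 = -12)
P = 2 (P = -2 + 4 = 2)
B(q, Q) = -⅙ (B(q, Q) = 2/(-12) = 2*(-1/12) = -⅙)
(B(-5, -3)*(-19))*42 = -⅙*(-19)*42 = (19/6)*42 = 133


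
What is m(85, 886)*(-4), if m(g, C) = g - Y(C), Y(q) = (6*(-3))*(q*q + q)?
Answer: -56583844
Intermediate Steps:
Y(q) = -18*q - 18*q² (Y(q) = -18*(q² + q) = -18*(q + q²) = -18*q - 18*q²)
m(g, C) = g + 18*C*(1 + C) (m(g, C) = g - (-18)*C*(1 + C) = g + 18*C*(1 + C))
m(85, 886)*(-4) = (85 + 18*886*(1 + 886))*(-4) = (85 + 18*886*887)*(-4) = (85 + 14145876)*(-4) = 14145961*(-4) = -56583844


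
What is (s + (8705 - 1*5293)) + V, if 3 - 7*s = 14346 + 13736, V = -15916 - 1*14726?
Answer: -218689/7 ≈ -31241.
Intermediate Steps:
V = -30642 (V = -15916 - 14726 = -30642)
s = -28079/7 (s = 3/7 - (14346 + 13736)/7 = 3/7 - ⅐*28082 = 3/7 - 28082/7 = -28079/7 ≈ -4011.3)
(s + (8705 - 1*5293)) + V = (-28079/7 + (8705 - 1*5293)) - 30642 = (-28079/7 + (8705 - 5293)) - 30642 = (-28079/7 + 3412) - 30642 = -4195/7 - 30642 = -218689/7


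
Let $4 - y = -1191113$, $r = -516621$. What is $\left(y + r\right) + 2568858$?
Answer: $3243354$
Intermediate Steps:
$y = 1191117$ ($y = 4 - -1191113 = 4 + 1191113 = 1191117$)
$\left(y + r\right) + 2568858 = \left(1191117 - 516621\right) + 2568858 = 674496 + 2568858 = 3243354$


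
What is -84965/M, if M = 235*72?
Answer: -16993/3384 ≈ -5.0216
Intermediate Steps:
M = 16920
-84965/M = -84965/16920 = -84965*1/16920 = -16993/3384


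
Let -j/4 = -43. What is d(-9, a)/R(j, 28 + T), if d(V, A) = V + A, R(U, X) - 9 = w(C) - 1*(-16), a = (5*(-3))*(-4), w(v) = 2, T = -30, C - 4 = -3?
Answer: 17/9 ≈ 1.8889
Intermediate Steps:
j = 172 (j = -4*(-43) = 172)
C = 1 (C = 4 - 3 = 1)
a = 60 (a = -15*(-4) = 60)
R(U, X) = 27 (R(U, X) = 9 + (2 - 1*(-16)) = 9 + (2 + 16) = 9 + 18 = 27)
d(V, A) = A + V
d(-9, a)/R(j, 28 + T) = (60 - 9)/27 = 51*(1/27) = 17/9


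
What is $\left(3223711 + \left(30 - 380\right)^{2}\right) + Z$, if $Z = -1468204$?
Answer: $1878007$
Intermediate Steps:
$\left(3223711 + \left(30 - 380\right)^{2}\right) + Z = \left(3223711 + \left(30 - 380\right)^{2}\right) - 1468204 = \left(3223711 + \left(-350\right)^{2}\right) - 1468204 = \left(3223711 + 122500\right) - 1468204 = 3346211 - 1468204 = 1878007$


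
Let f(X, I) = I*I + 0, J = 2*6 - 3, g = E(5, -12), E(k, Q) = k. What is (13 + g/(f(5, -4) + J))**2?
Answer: 4356/25 ≈ 174.24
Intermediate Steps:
g = 5
J = 9 (J = 12 - 3 = 9)
f(X, I) = I**2 (f(X, I) = I**2 + 0 = I**2)
(13 + g/(f(5, -4) + J))**2 = (13 + 5/((-4)**2 + 9))**2 = (13 + 5/(16 + 9))**2 = (13 + 5/25)**2 = (13 + 5*(1/25))**2 = (13 + 1/5)**2 = (66/5)**2 = 4356/25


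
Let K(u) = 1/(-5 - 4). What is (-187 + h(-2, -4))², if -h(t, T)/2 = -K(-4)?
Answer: 2839225/81 ≈ 35052.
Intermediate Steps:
K(u) = -⅑ (K(u) = 1/(-9) = -⅑)
h(t, T) = -2/9 (h(t, T) = -(-2)*(-1)/9 = -2*⅑ = -2/9)
(-187 + h(-2, -4))² = (-187 - 2/9)² = (-1685/9)² = 2839225/81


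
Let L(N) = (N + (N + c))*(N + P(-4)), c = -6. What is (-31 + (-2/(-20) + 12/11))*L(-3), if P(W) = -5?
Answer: -157392/55 ≈ -2861.7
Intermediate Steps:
L(N) = (-6 + 2*N)*(-5 + N) (L(N) = (N + (N - 6))*(N - 5) = (N + (-6 + N))*(-5 + N) = (-6 + 2*N)*(-5 + N))
(-31 + (-2/(-20) + 12/11))*L(-3) = (-31 + (-2/(-20) + 12/11))*(30 - 16*(-3) + 2*(-3)²) = (-31 + (-2*(-1/20) + 12*(1/11)))*(30 + 48 + 2*9) = (-31 + (⅒ + 12/11))*(30 + 48 + 18) = (-31 + 131/110)*96 = -3279/110*96 = -157392/55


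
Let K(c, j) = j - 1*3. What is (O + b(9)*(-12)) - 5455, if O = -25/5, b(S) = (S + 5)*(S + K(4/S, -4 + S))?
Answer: -7308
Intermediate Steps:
K(c, j) = -3 + j (K(c, j) = j - 3 = -3 + j)
b(S) = (-7 + 2*S)*(5 + S) (b(S) = (S + 5)*(S + (-3 + (-4 + S))) = (5 + S)*(S + (-7 + S)) = (5 + S)*(-7 + 2*S) = (-7 + 2*S)*(5 + S))
O = -5 (O = (1/5)*(-25) = -5)
(O + b(9)*(-12)) - 5455 = (-5 + (-35 + 2*9**2 + 3*9)*(-12)) - 5455 = (-5 + (-35 + 2*81 + 27)*(-12)) - 5455 = (-5 + (-35 + 162 + 27)*(-12)) - 5455 = (-5 + 154*(-12)) - 5455 = (-5 - 1848) - 5455 = -1853 - 5455 = -7308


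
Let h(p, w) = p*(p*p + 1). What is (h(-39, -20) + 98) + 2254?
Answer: -57006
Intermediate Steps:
h(p, w) = p*(1 + p²) (h(p, w) = p*(p² + 1) = p*(1 + p²))
(h(-39, -20) + 98) + 2254 = ((-39 + (-39)³) + 98) + 2254 = ((-39 - 59319) + 98) + 2254 = (-59358 + 98) + 2254 = -59260 + 2254 = -57006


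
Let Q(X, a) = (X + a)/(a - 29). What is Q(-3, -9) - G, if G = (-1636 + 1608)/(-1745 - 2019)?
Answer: 5513/17879 ≈ 0.30835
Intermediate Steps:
Q(X, a) = (X + a)/(-29 + a)
G = 7/941 (G = -28/(-3764) = -28*(-1/3764) = 7/941 ≈ 0.0074389)
Q(-3, -9) - G = (-3 - 9)/(-29 - 9) - 1*7/941 = -12/(-38) - 7/941 = -1/38*(-12) - 7/941 = 6/19 - 7/941 = 5513/17879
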